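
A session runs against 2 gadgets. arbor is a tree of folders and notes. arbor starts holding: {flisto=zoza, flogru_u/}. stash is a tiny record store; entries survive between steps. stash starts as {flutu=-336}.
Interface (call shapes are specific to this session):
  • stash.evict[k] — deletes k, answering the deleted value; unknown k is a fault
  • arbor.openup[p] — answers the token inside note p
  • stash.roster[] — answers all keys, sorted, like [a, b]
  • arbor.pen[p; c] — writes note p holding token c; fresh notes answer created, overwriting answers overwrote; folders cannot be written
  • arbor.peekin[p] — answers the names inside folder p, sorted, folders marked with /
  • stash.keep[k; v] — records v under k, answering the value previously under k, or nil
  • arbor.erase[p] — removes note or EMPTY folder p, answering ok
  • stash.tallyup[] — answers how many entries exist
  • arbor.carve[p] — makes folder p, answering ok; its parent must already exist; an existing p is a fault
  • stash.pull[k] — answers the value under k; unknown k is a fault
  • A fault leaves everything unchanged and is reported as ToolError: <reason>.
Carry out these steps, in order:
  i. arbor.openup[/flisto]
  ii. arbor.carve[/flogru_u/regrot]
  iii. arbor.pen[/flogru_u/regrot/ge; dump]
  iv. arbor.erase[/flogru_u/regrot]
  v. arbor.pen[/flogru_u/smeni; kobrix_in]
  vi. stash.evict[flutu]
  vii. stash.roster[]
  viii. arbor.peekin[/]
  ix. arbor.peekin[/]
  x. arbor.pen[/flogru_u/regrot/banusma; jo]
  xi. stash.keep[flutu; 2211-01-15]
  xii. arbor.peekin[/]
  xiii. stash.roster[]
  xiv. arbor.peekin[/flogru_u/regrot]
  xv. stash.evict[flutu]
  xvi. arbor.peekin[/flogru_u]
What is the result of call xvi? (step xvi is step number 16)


Answer: [regrot/, smeni]

Derivation:
Now I run openup(/flisto), giving zoza.
I use carve(/flogru_u/regrot): ok.
Next I call pen(/flogru_u/regrot/ge, dump), and see created.
Using erase(/flogru_u/regrot), → ToolError: not empty.
Calling pen(/flogru_u/smeni, kobrix_in): created.
Then evict(flutu), which returns -336.
Calling roster, which returns [].
I use peekin(/), and get [flisto, flogru_u/].
I call peekin(/), which returns [flisto, flogru_u/].
I run pen(/flogru_u/regrot/banusma, jo), which returns created.
Using keep(flutu, 2211-01-15), and observe nil.
I call peekin(/): [flisto, flogru_u/].
Then roster(), and see [flutu].
Next I call peekin(/flogru_u/regrot), giving [banusma, ge].
Invoking evict(flutu), and see 2211-01-15.
Calling peekin(/flogru_u), — result: [regrot/, smeni].


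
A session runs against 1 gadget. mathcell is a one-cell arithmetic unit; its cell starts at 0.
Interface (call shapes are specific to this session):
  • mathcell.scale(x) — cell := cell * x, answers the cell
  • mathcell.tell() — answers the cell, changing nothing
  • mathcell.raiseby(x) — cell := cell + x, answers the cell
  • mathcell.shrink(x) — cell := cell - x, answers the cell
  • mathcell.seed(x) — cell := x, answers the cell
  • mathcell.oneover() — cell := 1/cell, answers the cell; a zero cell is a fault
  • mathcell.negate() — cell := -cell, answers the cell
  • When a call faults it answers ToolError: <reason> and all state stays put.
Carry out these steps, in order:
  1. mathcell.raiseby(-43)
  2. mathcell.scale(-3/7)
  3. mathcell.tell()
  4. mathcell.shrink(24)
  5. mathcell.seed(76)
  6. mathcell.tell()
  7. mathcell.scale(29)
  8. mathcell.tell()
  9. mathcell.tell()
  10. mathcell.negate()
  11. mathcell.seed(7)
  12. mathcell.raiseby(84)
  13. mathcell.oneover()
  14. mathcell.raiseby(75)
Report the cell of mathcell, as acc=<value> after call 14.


I call raiseby with x→-43, and get -43.
Now I run scale with x→-3/7, and get 129/7.
Now I run tell(), → 129/7.
Using shrink with x→24, giving -39/7.
Now I run seed with x→76, → 76.
Now I run tell, giving 76.
I call scale with x→29, yielding 2204.
Then tell, yielding 2204.
I run tell(), and get 2204.
Using negate, which returns -2204.
Calling seed with x→7, → 7.
I run raiseby with x→84: 91.
Using oneover, giving 1/91.
Calling raiseby with x→75, yielding 6826/91.

Answer: acc=6826/91


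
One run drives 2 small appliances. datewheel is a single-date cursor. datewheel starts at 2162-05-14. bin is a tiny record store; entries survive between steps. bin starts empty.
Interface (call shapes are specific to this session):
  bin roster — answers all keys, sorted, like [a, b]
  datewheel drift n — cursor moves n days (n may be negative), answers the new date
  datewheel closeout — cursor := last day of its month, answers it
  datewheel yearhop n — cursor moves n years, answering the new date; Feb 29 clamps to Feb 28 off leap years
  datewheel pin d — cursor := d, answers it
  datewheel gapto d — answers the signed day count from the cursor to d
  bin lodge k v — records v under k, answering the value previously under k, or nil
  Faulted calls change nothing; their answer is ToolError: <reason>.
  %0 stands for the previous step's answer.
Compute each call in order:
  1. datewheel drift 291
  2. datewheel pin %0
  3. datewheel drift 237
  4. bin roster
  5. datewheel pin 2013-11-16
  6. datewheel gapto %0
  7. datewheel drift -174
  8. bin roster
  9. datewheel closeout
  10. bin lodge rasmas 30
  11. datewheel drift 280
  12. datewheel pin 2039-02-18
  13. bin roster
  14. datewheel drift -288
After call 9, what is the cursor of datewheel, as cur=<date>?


Answer: cur=2013-05-31

Derivation:
> datewheel drift n→291
[out] 2163-03-01
> datewheel pin d→%0
[out] 2163-03-01
> datewheel drift n→237
[out] 2163-10-24
> bin roster
[out] []
> datewheel pin d→2013-11-16
[out] 2013-11-16
> datewheel gapto d→%0
[out] 0
> datewheel drift n→-174
[out] 2013-05-26
> bin roster
[out] []
> datewheel closeout
[out] 2013-05-31
> bin lodge k→rasmas v→30
[out] nil
> datewheel drift n→280
[out] 2014-03-07
> datewheel pin d→2039-02-18
[out] 2039-02-18
> bin roster
[out] [rasmas]
> datewheel drift n→-288
[out] 2038-05-06


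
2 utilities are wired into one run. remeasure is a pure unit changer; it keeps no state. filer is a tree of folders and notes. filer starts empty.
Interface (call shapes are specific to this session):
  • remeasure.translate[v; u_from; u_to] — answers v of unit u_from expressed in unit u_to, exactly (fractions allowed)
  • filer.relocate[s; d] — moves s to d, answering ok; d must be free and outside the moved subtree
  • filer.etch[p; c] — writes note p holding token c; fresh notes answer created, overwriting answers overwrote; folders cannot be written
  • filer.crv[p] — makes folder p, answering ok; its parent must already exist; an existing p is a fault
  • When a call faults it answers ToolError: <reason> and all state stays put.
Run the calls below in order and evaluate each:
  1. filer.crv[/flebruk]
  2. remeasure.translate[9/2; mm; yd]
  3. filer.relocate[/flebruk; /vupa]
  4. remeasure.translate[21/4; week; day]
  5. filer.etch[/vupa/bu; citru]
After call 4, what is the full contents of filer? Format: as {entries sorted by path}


Step: crv[p→/flebruk]
Result: ok
Step: translate[v→9/2; u_from→mm; u_to→yd]
Result: 5/1016
Step: relocate[s→/flebruk; d→/vupa]
Result: ok
Step: translate[v→21/4; u_from→week; u_to→day]
Result: 147/4
Step: etch[p→/vupa/bu; c→citru]
Result: created

Answer: {vupa/}


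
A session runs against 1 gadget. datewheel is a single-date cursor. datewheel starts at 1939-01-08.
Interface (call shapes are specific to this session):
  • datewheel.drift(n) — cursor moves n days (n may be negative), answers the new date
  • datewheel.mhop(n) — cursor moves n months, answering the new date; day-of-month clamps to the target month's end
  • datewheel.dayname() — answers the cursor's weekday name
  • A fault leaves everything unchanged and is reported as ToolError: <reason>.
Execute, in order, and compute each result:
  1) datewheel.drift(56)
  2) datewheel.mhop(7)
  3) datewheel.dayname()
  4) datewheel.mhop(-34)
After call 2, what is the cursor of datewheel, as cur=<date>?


! datewheel.drift(n: 56) ~> 1939-03-05
! datewheel.mhop(n: 7) ~> 1939-10-05
! datewheel.dayname() ~> Thursday
! datewheel.mhop(n: -34) ~> 1936-12-05

Answer: cur=1939-10-05


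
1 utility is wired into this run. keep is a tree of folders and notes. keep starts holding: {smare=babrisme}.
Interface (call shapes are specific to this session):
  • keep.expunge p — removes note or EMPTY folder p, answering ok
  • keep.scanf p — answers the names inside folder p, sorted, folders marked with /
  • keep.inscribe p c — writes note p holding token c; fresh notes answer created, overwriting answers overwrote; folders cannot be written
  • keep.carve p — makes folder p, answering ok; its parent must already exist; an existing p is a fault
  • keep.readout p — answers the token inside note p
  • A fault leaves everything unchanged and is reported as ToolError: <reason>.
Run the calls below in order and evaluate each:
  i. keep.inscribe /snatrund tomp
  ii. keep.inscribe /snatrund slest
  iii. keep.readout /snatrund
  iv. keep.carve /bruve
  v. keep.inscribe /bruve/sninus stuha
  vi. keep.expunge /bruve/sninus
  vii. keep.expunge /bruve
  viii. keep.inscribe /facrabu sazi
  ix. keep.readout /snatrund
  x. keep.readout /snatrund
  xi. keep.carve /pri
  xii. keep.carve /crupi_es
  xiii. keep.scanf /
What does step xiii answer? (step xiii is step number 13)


>>> inscribe p=/snatrund c=tomp
  created
>>> inscribe p=/snatrund c=slest
  overwrote
>>> readout p=/snatrund
  slest
>>> carve p=/bruve
  ok
>>> inscribe p=/bruve/sninus c=stuha
  created
>>> expunge p=/bruve/sninus
  ok
>>> expunge p=/bruve
  ok
>>> inscribe p=/facrabu c=sazi
  created
>>> readout p=/snatrund
  slest
>>> readout p=/snatrund
  slest
>>> carve p=/pri
  ok
>>> carve p=/crupi_es
  ok
>>> scanf p=/
  [crupi_es/, facrabu, pri/, smare, snatrund]

Answer: [crupi_es/, facrabu, pri/, smare, snatrund]


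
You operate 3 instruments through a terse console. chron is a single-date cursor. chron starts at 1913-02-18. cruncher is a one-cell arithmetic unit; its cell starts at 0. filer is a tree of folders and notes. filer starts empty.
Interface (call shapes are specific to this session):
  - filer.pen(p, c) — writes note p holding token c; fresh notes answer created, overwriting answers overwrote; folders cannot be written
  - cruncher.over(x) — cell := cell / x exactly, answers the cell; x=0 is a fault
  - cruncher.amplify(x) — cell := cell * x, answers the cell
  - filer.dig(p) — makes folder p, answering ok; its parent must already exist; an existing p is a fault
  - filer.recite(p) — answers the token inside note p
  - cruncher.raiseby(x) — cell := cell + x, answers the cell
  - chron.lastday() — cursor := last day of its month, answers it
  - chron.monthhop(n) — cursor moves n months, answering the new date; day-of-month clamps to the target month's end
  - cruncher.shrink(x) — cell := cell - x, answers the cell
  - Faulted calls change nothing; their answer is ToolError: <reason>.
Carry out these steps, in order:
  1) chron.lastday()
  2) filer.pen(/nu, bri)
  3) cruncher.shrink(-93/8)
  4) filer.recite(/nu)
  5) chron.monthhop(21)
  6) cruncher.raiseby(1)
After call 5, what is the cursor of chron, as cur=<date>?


Answer: cur=1914-11-28

Derivation:
> chron.lastday
  1913-02-28
> filer.pen p→/nu c→bri
  created
> cruncher.shrink x→-93/8
  93/8
> filer.recite p→/nu
  bri
> chron.monthhop n→21
  1914-11-28
> cruncher.raiseby x→1
  101/8


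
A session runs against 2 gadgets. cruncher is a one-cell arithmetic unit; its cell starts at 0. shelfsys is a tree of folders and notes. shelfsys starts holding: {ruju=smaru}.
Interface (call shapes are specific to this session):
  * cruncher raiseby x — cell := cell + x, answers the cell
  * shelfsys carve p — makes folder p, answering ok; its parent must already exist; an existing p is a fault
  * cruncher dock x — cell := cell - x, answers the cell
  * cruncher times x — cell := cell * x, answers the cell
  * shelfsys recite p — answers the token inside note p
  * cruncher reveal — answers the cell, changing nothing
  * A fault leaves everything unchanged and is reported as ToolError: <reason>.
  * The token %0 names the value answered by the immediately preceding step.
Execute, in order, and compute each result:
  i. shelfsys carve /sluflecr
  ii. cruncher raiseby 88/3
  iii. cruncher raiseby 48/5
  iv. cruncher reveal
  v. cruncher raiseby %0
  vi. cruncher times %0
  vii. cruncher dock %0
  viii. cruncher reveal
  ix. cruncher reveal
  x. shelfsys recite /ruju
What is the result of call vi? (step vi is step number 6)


Answer: 1364224/225

Derivation:
I use shelfsys carve(/sluflecr), and see ok.
Using cruncher raiseby(88/3), and get 88/3.
I use cruncher raiseby(48/5): 584/15.
Using cruncher reveal, yielding 584/15.
Calling cruncher raiseby(%0), and observe 1168/15.
Then cruncher times(%0), and see 1364224/225.
I use cruncher dock(%0), → 0.
Invoking cruncher reveal, → 0.
Now I run cruncher reveal(), — result: 0.
Invoking shelfsys recite(/ruju), and observe smaru.


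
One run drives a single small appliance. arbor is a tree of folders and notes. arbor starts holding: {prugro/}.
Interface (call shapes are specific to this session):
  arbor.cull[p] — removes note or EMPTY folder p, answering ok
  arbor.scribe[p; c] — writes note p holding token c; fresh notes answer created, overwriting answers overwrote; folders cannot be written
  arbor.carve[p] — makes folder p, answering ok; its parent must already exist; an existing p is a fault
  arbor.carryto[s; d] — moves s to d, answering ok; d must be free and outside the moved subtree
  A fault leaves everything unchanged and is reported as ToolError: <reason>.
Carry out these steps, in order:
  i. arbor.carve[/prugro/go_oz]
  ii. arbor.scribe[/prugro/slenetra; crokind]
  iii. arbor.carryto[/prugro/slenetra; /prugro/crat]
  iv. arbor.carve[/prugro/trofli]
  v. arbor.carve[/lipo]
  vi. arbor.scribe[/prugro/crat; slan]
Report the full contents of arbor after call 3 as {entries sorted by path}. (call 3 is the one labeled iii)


Then carve with p→/prugro/go_oz, — result: ok.
I invoke scribe with p→/prugro/slenetra, c→crokind, and see created.
Now I run carryto with s→/prugro/slenetra, d→/prugro/crat, which returns ok.
Calling carve with p→/prugro/trofli, and observe ok.
I invoke carve with p→/lipo, → ok.
I use scribe with p→/prugro/crat, c→slan: overwrote.

Answer: {prugro/, prugro/crat=crokind, prugro/go_oz/}


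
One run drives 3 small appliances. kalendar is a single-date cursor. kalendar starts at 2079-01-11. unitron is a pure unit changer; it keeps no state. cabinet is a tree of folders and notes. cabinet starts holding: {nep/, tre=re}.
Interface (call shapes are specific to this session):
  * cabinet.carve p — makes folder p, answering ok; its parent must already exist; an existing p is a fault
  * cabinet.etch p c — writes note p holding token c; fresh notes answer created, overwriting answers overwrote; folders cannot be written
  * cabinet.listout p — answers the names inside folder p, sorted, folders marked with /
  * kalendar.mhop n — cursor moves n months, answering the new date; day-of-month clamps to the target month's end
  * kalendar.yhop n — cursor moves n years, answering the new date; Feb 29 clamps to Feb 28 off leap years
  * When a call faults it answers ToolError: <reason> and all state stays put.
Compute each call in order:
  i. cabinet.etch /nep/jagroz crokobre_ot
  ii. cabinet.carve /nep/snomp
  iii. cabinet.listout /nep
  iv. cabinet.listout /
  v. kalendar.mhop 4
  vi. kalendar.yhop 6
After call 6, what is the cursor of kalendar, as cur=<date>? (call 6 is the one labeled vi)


! 1. etch(p: /nep/jagroz, c: crokobre_ot) : created
! 2. carve(p: /nep/snomp) : ok
! 3. listout(p: /nep) : [jagroz, snomp/]
! 4. listout(p: /) : [nep/, tre]
! 5. mhop(n: 4) : 2079-05-11
! 6. yhop(n: 6) : 2085-05-11

Answer: cur=2085-05-11


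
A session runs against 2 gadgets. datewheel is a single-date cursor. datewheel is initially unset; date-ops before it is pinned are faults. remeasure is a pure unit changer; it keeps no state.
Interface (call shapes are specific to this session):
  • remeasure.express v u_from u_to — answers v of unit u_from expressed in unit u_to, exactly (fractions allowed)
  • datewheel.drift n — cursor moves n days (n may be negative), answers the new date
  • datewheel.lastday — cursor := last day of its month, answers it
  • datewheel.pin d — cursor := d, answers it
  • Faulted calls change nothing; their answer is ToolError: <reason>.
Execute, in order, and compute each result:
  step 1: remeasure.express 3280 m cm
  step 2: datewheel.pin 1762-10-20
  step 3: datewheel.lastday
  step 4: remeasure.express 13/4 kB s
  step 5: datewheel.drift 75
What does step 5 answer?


Answer: 1763-01-14

Derivation:
I invoke express on v: 3280, u_from: m, u_to: cm, giving 328000.
I try pin on d: 1762-10-20: 1762-10-20.
Calling lastday, and observe 1762-10-31.
Then express on v: 13/4, u_from: kB, u_to: s, and see ToolError: incompatible units.
Calling drift on n: 75, and get 1763-01-14.


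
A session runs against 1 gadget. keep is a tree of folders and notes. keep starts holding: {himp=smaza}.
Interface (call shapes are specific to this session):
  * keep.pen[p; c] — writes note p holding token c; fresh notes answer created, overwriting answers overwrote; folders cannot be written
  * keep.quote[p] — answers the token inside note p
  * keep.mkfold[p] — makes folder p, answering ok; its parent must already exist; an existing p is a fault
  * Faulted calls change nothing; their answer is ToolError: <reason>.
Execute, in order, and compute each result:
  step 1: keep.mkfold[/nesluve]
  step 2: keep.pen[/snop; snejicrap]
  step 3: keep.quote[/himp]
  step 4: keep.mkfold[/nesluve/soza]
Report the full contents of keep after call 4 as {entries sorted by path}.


Answer: {himp=smaza, nesluve/, nesluve/soza/, snop=snejicrap}

Derivation:
CALL keep.mkfold[p→/nesluve]
RET  ok
CALL keep.pen[p→/snop; c→snejicrap]
RET  created
CALL keep.quote[p→/himp]
RET  smaza
CALL keep.mkfold[p→/nesluve/soza]
RET  ok


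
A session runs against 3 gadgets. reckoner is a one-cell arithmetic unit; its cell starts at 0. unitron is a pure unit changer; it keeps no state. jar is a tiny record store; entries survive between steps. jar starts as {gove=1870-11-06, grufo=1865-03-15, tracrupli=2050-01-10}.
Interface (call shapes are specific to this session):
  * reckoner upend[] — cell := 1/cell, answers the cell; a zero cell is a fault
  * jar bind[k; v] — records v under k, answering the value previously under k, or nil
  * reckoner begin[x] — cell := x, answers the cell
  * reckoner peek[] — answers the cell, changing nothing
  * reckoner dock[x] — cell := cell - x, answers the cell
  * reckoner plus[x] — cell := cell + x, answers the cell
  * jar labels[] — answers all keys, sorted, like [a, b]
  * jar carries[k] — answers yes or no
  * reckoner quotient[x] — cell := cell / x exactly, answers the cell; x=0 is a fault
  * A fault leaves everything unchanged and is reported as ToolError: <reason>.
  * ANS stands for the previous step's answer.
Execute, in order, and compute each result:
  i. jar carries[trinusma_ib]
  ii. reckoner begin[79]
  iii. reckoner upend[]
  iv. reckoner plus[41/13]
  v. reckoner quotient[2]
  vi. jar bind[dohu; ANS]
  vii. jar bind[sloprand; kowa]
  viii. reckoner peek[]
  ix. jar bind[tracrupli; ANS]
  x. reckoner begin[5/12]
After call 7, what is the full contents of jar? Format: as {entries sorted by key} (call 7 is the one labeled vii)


·→ jar carries(k→trinusma_ib)
·← no
·→ reckoner begin(x→79)
·← 79
·→ reckoner upend()
·← 1/79
·→ reckoner plus(x→41/13)
·← 3252/1027
·→ reckoner quotient(x→2)
·← 1626/1027
·→ jar bind(k→dohu, v→ANS)
·← nil
·→ jar bind(k→sloprand, v→kowa)
·← nil
·→ reckoner peek()
·← 1626/1027
·→ jar bind(k→tracrupli, v→ANS)
·← 2050-01-10
·→ reckoner begin(x→5/12)
·← 5/12

Answer: {dohu=1626/1027, gove=1870-11-06, grufo=1865-03-15, sloprand=kowa, tracrupli=2050-01-10}


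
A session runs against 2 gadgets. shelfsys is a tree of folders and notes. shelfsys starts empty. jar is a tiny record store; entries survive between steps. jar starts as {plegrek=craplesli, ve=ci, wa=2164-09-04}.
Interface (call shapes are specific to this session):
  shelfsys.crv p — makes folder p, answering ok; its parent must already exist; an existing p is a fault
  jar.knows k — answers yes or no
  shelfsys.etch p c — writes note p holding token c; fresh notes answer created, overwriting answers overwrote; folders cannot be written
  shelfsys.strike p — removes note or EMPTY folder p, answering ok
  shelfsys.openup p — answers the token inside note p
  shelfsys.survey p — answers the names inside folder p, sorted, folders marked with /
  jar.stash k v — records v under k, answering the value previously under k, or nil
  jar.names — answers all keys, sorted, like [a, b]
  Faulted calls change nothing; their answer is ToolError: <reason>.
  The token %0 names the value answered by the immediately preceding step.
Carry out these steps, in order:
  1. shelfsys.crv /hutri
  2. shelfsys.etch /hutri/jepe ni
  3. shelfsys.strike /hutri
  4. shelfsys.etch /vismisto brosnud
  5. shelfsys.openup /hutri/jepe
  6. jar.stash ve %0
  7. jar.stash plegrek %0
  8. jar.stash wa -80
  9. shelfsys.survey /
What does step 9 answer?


==> shelfsys.crv(p→/hutri)
<== ok
==> shelfsys.etch(p→/hutri/jepe, c→ni)
<== created
==> shelfsys.strike(p→/hutri)
<== ToolError: not empty
==> shelfsys.etch(p→/vismisto, c→brosnud)
<== created
==> shelfsys.openup(p→/hutri/jepe)
<== ni
==> jar.stash(k→ve, v→%0)
<== ci
==> jar.stash(k→plegrek, v→%0)
<== craplesli
==> jar.stash(k→wa, v→-80)
<== 2164-09-04
==> shelfsys.survey(p→/)
<== [hutri/, vismisto]

Answer: [hutri/, vismisto]


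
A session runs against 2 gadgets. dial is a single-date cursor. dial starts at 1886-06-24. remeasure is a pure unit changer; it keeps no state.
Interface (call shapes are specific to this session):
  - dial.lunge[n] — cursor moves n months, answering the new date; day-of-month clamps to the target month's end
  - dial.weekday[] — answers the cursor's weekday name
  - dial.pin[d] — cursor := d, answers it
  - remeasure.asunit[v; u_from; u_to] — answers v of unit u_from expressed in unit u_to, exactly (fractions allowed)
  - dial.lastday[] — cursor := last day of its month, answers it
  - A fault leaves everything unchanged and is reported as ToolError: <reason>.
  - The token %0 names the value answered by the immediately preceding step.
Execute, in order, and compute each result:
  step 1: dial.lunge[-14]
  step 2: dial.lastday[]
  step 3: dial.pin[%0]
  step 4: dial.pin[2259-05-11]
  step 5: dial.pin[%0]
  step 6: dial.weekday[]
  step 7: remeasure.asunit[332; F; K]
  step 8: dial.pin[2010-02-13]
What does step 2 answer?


Next I call dial.lunge on n→-14: 1885-04-24.
Then dial.lastday, yielding 1885-04-30.
Invoking dial.pin on d→%0, which returns 1885-04-30.
Invoking dial.pin on d→2259-05-11, and observe 2259-05-11.
I call dial.pin on d→%0, — result: 2259-05-11.
Next I call dial.weekday(), and see Wednesday.
Next I call remeasure.asunit on v→332, u_from→F, u_to→K, → 26389/60.
Then dial.pin on d→2010-02-13, and observe 2010-02-13.

Answer: 1885-04-30


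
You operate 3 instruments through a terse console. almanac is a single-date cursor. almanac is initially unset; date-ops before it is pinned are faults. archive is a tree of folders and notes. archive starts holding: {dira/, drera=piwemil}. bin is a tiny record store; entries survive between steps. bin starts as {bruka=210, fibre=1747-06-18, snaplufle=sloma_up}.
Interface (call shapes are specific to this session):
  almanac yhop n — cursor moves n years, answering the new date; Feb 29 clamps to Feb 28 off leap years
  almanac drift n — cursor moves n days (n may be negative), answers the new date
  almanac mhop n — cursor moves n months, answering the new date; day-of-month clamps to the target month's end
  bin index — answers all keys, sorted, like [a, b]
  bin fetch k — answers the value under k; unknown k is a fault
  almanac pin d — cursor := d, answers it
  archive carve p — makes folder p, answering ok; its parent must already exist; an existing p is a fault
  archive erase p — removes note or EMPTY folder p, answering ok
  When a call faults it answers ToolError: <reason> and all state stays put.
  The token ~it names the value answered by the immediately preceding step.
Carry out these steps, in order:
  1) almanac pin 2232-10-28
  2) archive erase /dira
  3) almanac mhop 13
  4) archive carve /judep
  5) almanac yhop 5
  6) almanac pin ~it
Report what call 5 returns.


% almanac pin d='2232-10-28'
  2232-10-28
% archive erase p='/dira'
  ok
% almanac mhop n='13'
  2233-11-28
% archive carve p='/judep'
  ok
% almanac yhop n='5'
  2238-11-28
% almanac pin d='~it'
  2238-11-28

Answer: 2238-11-28


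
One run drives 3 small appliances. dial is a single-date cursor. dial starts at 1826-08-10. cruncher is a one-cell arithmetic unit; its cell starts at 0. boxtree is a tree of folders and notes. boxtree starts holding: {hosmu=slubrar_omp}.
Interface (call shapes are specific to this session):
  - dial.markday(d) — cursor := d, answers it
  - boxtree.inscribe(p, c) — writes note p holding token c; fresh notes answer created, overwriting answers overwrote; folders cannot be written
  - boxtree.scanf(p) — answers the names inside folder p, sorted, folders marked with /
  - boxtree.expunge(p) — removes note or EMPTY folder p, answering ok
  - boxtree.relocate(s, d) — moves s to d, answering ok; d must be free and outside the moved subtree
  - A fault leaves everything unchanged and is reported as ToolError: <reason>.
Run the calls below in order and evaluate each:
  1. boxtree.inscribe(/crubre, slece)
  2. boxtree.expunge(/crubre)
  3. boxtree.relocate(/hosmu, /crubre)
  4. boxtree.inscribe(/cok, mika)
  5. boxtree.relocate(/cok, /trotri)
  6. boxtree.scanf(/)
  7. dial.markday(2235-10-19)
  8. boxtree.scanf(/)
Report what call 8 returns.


>> inscribe(p: /crubre, c: slece)
<< created
>> expunge(p: /crubre)
<< ok
>> relocate(s: /hosmu, d: /crubre)
<< ok
>> inscribe(p: /cok, c: mika)
<< created
>> relocate(s: /cok, d: /trotri)
<< ok
>> scanf(p: /)
<< [crubre, trotri]
>> markday(d: 2235-10-19)
<< 2235-10-19
>> scanf(p: /)
<< [crubre, trotri]

Answer: [crubre, trotri]


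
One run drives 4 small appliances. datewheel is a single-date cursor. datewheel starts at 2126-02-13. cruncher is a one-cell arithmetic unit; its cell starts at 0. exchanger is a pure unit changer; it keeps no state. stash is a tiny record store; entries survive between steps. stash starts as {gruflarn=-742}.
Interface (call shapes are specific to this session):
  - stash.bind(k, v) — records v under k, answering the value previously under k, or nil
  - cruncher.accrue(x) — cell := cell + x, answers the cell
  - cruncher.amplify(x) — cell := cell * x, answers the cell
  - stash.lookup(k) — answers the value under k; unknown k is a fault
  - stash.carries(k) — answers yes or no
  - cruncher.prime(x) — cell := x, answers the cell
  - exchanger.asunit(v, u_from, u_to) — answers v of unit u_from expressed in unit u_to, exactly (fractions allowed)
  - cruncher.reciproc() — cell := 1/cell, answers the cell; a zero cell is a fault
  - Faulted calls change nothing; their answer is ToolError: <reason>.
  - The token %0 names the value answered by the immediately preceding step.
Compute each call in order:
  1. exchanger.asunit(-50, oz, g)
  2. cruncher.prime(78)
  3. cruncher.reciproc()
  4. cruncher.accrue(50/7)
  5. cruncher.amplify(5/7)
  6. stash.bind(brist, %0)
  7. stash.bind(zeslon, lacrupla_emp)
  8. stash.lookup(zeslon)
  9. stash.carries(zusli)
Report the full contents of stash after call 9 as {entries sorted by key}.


CALL exchanger.asunit[-50; oz; g]
RET  -45359237/32000
CALL cruncher.prime[78]
RET  78
CALL cruncher.reciproc[]
RET  1/78
CALL cruncher.accrue[50/7]
RET  3907/546
CALL cruncher.amplify[5/7]
RET  19535/3822
CALL stash.bind[brist; %0]
RET  nil
CALL stash.bind[zeslon; lacrupla_emp]
RET  nil
CALL stash.lookup[zeslon]
RET  lacrupla_emp
CALL stash.carries[zusli]
RET  no

Answer: {brist=19535/3822, gruflarn=-742, zeslon=lacrupla_emp}


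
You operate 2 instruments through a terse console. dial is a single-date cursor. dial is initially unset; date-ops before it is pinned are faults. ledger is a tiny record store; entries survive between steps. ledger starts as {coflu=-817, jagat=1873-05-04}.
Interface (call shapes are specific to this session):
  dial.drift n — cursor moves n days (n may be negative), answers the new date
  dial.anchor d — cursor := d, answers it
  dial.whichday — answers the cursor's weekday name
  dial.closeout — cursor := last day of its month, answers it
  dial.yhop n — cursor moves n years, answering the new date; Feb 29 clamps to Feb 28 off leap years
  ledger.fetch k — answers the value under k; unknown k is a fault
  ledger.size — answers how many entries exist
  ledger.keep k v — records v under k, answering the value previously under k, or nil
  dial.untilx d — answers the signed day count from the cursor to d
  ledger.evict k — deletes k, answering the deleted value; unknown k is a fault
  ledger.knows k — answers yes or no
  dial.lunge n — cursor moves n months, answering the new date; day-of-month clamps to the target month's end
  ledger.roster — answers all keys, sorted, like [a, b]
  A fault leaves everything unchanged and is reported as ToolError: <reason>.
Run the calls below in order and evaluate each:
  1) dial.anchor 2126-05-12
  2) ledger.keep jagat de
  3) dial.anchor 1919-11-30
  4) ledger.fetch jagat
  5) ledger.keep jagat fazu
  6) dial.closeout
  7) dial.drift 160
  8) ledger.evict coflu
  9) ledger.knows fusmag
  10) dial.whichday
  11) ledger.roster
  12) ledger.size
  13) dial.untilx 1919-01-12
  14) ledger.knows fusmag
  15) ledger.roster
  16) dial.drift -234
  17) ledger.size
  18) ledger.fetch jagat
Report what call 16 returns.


Answer: 1919-09-17

Derivation:
# 1. dial.anchor(d→2126-05-12) == 2126-05-12
# 2. ledger.keep(k→jagat, v→de) == 1873-05-04
# 3. dial.anchor(d→1919-11-30) == 1919-11-30
# 4. ledger.fetch(k→jagat) == de
# 5. ledger.keep(k→jagat, v→fazu) == de
# 6. dial.closeout() == 1919-11-30
# 7. dial.drift(n→160) == 1920-05-08
# 8. ledger.evict(k→coflu) == -817
# 9. ledger.knows(k→fusmag) == no
# 10. dial.whichday() == Saturday
# 11. ledger.roster() == [jagat]
# 12. ledger.size() == 1
# 13. dial.untilx(d→1919-01-12) == -482
# 14. ledger.knows(k→fusmag) == no
# 15. ledger.roster() == [jagat]
# 16. dial.drift(n→-234) == 1919-09-17
# 17. ledger.size() == 1
# 18. ledger.fetch(k→jagat) == fazu


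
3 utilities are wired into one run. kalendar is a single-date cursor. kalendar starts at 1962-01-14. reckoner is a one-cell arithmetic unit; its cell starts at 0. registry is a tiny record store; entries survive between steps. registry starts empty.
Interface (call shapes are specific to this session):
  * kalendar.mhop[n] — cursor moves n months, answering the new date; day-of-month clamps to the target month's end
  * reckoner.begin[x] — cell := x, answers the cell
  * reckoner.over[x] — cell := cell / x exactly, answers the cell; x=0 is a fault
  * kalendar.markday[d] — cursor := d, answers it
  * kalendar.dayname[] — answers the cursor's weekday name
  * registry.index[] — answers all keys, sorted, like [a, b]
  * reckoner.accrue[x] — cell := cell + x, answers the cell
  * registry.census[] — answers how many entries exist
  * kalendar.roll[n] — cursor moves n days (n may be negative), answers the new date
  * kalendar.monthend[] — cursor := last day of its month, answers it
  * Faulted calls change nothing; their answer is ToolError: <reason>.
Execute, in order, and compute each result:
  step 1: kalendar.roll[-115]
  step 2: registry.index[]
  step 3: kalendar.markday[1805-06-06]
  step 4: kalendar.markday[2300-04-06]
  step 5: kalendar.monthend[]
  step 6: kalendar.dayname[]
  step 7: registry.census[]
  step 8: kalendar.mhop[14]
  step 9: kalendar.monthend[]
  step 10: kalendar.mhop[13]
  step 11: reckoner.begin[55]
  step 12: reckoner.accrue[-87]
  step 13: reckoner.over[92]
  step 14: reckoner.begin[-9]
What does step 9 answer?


Answer: 2301-06-30

Derivation:
! 1. kalendar.roll(-115) == 1961-09-21
! 2. registry.index() == []
! 3. kalendar.markday(1805-06-06) == 1805-06-06
! 4. kalendar.markday(2300-04-06) == 2300-04-06
! 5. kalendar.monthend() == 2300-04-30
! 6. kalendar.dayname() == Monday
! 7. registry.census() == 0
! 8. kalendar.mhop(14) == 2301-06-30
! 9. kalendar.monthend() == 2301-06-30
! 10. kalendar.mhop(13) == 2302-07-30
! 11. reckoner.begin(55) == 55
! 12. reckoner.accrue(-87) == -32
! 13. reckoner.over(92) == -8/23
! 14. reckoner.begin(-9) == -9


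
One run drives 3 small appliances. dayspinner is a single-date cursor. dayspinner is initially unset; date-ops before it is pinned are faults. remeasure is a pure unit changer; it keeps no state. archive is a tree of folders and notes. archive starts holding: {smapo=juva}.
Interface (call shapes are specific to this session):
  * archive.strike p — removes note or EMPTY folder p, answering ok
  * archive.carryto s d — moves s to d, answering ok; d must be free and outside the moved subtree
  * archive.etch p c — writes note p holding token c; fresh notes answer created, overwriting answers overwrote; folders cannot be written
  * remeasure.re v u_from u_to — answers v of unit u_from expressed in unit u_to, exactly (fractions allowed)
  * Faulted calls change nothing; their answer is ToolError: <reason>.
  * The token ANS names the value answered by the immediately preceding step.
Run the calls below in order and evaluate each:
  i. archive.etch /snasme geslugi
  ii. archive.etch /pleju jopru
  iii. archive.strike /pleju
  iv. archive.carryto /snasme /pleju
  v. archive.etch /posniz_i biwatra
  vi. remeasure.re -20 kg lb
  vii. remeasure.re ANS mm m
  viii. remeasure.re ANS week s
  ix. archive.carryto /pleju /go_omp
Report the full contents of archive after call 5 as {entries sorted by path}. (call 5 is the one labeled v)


;; etch(p='/snasme', c='geslugi') => created
;; etch(p='/pleju', c='jopru') => created
;; strike(p='/pleju') => ok
;; carryto(s='/snasme', d='/pleju') => ok
;; etch(p='/posniz_i', c='biwatra') => created
;; re(v='-20', u_from='kg', u_to='lb') => -2000000000/45359237
;; re(v='ANS', u_from='mm', u_to='m') => -2000000/45359237
;; re(v='ANS', u_from='week', u_to='s') => -172800000000/6479891
;; carryto(s='/pleju', d='/go_omp') => ok

Answer: {pleju=geslugi, posniz_i=biwatra, smapo=juva}


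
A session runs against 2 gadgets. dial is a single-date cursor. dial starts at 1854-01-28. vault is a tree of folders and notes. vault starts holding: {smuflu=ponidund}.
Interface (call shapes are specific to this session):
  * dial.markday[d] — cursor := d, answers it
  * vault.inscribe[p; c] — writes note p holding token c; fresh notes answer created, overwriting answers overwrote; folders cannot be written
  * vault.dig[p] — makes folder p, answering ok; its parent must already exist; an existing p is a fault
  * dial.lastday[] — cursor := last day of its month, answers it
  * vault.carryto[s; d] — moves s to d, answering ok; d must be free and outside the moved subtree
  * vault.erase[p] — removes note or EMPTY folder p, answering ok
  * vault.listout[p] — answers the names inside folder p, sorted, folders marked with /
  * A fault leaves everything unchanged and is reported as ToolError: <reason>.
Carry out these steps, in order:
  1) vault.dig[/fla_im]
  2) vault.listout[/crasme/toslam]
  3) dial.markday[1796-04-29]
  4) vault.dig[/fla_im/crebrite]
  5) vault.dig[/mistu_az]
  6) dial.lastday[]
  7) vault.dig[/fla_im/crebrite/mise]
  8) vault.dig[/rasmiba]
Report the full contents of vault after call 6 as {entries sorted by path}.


Answer: {fla_im/, fla_im/crebrite/, mistu_az/, smuflu=ponidund}

Derivation:
Next I call vault.dig on /fla_im, yielding ok.
I invoke vault.listout on /crasme/toslam, yielding ToolError: not found.
I run dial.markday on 1796-04-29, → 1796-04-29.
I run vault.dig on /fla_im/crebrite, which returns ok.
I call vault.dig on /mistu_az, — result: ok.
I call dial.lastday(): 1796-04-30.
I use vault.dig on /fla_im/crebrite/mise, → ok.
Then vault.dig on /rasmiba: ok.


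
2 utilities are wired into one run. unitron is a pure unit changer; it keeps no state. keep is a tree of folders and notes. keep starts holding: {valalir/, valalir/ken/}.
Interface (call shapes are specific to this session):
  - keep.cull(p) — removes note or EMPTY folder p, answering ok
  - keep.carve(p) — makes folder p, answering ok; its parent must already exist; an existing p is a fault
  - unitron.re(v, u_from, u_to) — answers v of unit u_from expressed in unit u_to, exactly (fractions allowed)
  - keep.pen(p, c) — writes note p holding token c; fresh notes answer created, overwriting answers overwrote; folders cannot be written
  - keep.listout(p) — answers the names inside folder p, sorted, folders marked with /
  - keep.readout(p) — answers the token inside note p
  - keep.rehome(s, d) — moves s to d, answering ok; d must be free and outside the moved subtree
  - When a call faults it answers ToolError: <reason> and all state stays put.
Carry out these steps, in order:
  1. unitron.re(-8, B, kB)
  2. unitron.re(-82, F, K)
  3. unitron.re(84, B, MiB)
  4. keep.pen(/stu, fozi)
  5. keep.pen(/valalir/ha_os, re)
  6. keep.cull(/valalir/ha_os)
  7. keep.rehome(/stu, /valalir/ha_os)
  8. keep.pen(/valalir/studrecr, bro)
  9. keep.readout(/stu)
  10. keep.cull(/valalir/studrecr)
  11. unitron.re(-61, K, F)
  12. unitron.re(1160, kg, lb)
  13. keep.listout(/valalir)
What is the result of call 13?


Answer: [ha_os, ken/]

Derivation:
Using re passing v=-8, u_from=B, u_to=kB, giving -1/125.
I run re passing v=-82, u_from=F, u_to=K, giving 12589/60.
I invoke re passing v=84, u_from=B, u_to=MiB, yielding 21/262144.
I use pen passing p=/stu, c=fozi, and get created.
Using pen passing p=/valalir/ha_os, c=re, — result: created.
I call cull passing p=/valalir/ha_os, and get ok.
Next I call rehome passing s=/stu, d=/valalir/ha_os, → ok.
Next I call pen passing p=/valalir/studrecr, c=bro, yielding created.
Next I call readout passing p=/stu, giving ToolError: not found.
I try cull passing p=/valalir/studrecr, — result: ok.
Calling re passing v=-61, u_from=K, u_to=F, which returns -56947/100.
Then re passing v=1160, u_from=kg, u_to=lb, yielding 116000000000/45359237.
I invoke listout passing p=/valalir, — result: [ha_os, ken/].


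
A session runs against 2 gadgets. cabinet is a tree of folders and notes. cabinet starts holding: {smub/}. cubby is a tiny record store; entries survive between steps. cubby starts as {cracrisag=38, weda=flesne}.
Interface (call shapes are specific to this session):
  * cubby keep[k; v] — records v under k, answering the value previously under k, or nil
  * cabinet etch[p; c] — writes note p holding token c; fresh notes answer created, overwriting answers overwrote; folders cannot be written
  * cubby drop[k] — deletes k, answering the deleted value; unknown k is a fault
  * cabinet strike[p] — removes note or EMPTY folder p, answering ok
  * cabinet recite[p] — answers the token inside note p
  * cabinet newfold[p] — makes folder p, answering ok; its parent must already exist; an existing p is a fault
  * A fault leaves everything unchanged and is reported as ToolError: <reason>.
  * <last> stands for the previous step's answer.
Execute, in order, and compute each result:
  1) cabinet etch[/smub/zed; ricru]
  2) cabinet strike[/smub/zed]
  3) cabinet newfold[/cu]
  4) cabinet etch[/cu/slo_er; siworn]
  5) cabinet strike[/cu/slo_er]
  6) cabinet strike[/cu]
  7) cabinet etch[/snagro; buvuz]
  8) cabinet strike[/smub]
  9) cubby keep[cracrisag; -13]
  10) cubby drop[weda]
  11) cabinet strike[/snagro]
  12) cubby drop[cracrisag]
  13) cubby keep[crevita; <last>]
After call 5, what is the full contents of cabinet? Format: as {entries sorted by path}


Act: cabinet etch[p: /smub/zed; c: ricru]
Obs: created
Act: cabinet strike[p: /smub/zed]
Obs: ok
Act: cabinet newfold[p: /cu]
Obs: ok
Act: cabinet etch[p: /cu/slo_er; c: siworn]
Obs: created
Act: cabinet strike[p: /cu/slo_er]
Obs: ok
Act: cabinet strike[p: /cu]
Obs: ok
Act: cabinet etch[p: /snagro; c: buvuz]
Obs: created
Act: cabinet strike[p: /smub]
Obs: ok
Act: cubby keep[k: cracrisag; v: -13]
Obs: 38
Act: cubby drop[k: weda]
Obs: flesne
Act: cabinet strike[p: /snagro]
Obs: ok
Act: cubby drop[k: cracrisag]
Obs: -13
Act: cubby keep[k: crevita; v: <last>]
Obs: nil

Answer: {cu/, smub/}
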